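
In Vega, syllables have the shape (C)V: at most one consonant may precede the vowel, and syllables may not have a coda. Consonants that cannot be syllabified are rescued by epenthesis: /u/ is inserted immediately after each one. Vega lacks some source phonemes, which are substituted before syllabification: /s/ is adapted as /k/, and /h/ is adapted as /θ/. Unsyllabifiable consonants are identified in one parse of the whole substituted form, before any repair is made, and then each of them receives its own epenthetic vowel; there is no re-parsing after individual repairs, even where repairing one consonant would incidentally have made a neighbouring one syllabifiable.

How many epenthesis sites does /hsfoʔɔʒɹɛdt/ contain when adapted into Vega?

5

After substitution the input is /θkfoʔɔʒɹɛdt/.
The unsyllabifiable consonants are /θ/, /k/, /ʒ/, /d/, /t/; each receives one epenthetic vowel.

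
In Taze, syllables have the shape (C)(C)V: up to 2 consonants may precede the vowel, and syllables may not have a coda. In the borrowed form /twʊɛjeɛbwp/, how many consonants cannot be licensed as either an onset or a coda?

3

Under (C)(C)V, the unsyllabifiable consonants are /b/, /w/, /p/ (no codas are permitted; onsets may contain at most 2 consonants).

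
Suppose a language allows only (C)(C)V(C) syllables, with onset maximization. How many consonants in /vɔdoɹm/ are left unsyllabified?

Under (C)(C)V(C), the unsyllabifiable consonants are /m/ (at most one coda consonant is licensed; onsets may contain at most 2 consonants).

1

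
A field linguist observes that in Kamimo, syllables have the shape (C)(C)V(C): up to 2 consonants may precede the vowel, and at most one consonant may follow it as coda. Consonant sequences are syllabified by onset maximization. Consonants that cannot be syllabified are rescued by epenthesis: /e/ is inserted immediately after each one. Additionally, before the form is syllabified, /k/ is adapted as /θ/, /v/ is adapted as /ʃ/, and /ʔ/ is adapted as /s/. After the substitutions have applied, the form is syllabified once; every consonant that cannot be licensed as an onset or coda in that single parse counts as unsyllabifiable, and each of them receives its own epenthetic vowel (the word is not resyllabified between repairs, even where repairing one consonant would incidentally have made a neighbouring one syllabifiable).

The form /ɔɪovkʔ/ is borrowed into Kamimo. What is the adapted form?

Substitution: /v/ → /ʃ/, /k/ → /θ/, /ʔ/ → /s/, giving /ɔɪoʃθs/.
The consonants /θ/, /s/ cannot be parsed into a legal (C)(C)V(C) syllable (at most one coda consonant is licensed; onsets may contain at most 2 consonants).
Inserting the epenthetic vowel yields /θ/ → /θe/, /s/ → /se/.

ɔɪoʃθese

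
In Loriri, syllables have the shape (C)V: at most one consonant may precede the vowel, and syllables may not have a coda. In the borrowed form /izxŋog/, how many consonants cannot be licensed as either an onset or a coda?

3

Under (C)V, the unsyllabifiable consonants are /z/, /x/, /g/ (no codas are permitted; onsets are limited to one consonant).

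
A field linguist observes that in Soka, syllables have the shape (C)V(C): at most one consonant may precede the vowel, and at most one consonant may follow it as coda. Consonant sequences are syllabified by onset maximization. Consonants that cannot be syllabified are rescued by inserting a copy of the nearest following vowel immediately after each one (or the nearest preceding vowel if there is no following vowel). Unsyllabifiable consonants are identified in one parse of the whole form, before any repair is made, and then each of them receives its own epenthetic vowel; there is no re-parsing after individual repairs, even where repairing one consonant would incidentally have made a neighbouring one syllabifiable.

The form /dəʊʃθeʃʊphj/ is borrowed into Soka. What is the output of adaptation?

dəʊʃθeʃʊphʊjʊ

Under (C)V(C), the unsyllabifiable consonants are /h/, /j/ (at most one coda consonant is licensed; onsets are limited to one consonant).
Epenthesis after each stranded consonant: /h/ → /hʊ/, /j/ → /jʊ/.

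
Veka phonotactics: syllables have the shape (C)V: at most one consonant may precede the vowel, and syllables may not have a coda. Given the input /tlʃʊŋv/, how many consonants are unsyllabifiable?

The consonants /t/, /l/, /ŋ/, /v/ cannot be parsed into a legal (C)V syllable (no codas are permitted; onsets are limited to one consonant).

4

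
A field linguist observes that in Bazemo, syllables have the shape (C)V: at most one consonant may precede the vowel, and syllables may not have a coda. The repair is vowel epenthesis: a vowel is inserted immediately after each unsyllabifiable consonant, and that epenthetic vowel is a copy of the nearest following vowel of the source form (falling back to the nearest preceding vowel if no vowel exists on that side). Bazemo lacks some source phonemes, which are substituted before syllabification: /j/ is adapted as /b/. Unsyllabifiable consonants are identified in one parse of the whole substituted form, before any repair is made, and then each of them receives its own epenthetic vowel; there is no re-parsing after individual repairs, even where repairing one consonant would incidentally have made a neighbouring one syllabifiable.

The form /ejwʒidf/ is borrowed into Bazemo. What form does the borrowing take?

Substitution: /j/ → /b/, giving /ebwʒidf/.
The consonants /b/, /w/, /d/, /f/ cannot be parsed into a legal (C)V syllable (no codas are permitted; onsets are limited to one consonant).
Epenthesis after each stranded consonant: /b/ → /bi/, /w/ → /wi/, /d/ → /di/, /f/ → /fi/.

ebiwiʒidifi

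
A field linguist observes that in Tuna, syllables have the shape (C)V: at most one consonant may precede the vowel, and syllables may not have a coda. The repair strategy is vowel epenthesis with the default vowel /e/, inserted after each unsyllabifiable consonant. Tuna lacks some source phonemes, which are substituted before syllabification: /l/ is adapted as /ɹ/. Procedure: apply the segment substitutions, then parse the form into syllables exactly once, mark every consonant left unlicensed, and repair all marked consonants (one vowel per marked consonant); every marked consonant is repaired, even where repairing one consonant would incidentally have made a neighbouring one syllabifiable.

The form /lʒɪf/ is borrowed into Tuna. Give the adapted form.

ɹeʒɪfe

Substitution: /l/ → /ɹ/, giving /ɹʒɪf/.
Under (C)V, the unsyllabifiable consonants are /ɹ/, /f/ (no codas are permitted; onsets are limited to one consonant).
Epenthesis after each stranded consonant: /ɹ/ → /ɹe/, /f/ → /fe/.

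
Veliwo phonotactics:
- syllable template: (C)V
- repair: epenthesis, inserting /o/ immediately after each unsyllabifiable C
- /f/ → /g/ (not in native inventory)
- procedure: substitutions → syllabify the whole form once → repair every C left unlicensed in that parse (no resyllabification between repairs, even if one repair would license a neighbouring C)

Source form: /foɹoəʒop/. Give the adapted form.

goɹoəʒopo

Substitution: /f/ → /g/, giving /goɹoəʒop/.
Under (C)V, the unsyllabifiable consonants are /p/ (no codas are permitted; onsets are limited to one consonant).
Each unlicensed consonant becomes the onset of a new syllable: /p/ → /po/.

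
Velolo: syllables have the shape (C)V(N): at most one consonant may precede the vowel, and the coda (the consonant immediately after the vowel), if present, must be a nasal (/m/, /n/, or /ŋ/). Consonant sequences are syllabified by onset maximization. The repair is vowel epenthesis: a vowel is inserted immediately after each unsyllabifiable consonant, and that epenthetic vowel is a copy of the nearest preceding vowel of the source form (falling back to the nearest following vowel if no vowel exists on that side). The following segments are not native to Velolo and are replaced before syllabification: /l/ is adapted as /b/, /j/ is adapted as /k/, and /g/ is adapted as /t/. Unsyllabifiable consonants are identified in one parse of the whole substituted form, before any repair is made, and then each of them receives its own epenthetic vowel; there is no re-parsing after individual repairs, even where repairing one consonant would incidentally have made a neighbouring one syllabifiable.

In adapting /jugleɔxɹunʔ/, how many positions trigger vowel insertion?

3

After substitution the input is /kutbeɔxɹunʔ/.
The unsyllabifiable consonants are /t/, /x/, /ʔ/; each receives one epenthetic vowel.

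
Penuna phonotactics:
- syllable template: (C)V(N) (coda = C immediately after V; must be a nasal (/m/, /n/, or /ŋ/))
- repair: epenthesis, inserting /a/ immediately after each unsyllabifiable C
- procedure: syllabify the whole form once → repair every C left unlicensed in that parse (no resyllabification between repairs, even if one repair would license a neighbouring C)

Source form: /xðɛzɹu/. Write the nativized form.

Syllabifying with onset maximization leaves /x/, /z/ stranded (only a nasal (/m/, /n/, or /ŋ/) is licensed in coda position; onsets are limited to one consonant).
Inserting the epenthetic vowel yields /x/ → /xa/, /z/ → /za/.

xaðɛzaɹu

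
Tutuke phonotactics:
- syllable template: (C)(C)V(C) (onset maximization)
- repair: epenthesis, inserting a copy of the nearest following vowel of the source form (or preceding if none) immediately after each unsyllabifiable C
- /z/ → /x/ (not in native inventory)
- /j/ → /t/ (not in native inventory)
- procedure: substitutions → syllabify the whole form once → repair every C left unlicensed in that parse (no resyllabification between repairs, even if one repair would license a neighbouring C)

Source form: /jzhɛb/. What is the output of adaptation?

Substitution: /j/ → /t/, /z/ → /x/, giving /txhɛb/.
Syllabifying with onset maximization leaves /t/ stranded (at most one coda consonant is licensed; onsets may contain at most 2 consonants).
Each unlicensed consonant becomes the onset of a new syllable: /t/ → /tɛ/.

tɛxhɛb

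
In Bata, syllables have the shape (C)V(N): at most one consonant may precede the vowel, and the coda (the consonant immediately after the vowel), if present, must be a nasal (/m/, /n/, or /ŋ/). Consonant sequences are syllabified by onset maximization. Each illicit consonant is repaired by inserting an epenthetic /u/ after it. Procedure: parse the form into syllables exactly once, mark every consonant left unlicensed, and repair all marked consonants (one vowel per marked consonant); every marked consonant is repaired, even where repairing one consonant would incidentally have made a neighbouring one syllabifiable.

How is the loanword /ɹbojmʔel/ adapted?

Syllabifying with onset maximization leaves /ɹ/, /j/, /m/, /l/ stranded (only a nasal (/m/, /n/, or /ŋ/) is licensed in coda position; onsets are limited to one consonant).
Epenthesis after each stranded consonant: /ɹ/ → /ɹu/, /j/ → /ju/, /m/ → /mu/, /l/ → /lu/.

ɹubojumuʔelu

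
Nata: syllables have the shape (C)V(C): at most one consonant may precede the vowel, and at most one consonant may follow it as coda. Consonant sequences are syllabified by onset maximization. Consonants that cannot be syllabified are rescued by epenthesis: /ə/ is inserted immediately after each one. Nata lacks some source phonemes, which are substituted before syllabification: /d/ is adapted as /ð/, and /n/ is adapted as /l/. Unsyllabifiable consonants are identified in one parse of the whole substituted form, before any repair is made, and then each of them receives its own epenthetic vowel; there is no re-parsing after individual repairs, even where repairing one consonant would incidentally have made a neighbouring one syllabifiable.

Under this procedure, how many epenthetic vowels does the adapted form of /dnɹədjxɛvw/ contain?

4

After substitution the input is /ðlɹəðjxɛvw/.
The unsyllabifiable consonants are /ð/, /l/, /j/, /w/; each receives one epenthetic vowel.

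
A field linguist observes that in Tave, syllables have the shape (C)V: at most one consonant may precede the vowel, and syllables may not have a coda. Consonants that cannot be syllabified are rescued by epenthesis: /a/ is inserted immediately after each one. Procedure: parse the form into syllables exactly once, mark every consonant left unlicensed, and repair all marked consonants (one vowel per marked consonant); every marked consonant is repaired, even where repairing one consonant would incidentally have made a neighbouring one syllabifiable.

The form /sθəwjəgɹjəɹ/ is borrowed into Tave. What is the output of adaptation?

The consonants /s/, /w/, /g/, /ɹ/, /ɹ/ cannot be parsed into a legal (C)V syllable (no codas are permitted; onsets are limited to one consonant).
Each unlicensed consonant becomes the onset of a new syllable: /s/ → /sa/, /w/ → /wa/, /g/ → /ga/, /ɹ/ → /ɹa/, /ɹ/ → /ɹa/.

saθəwajəgaɹajəɹa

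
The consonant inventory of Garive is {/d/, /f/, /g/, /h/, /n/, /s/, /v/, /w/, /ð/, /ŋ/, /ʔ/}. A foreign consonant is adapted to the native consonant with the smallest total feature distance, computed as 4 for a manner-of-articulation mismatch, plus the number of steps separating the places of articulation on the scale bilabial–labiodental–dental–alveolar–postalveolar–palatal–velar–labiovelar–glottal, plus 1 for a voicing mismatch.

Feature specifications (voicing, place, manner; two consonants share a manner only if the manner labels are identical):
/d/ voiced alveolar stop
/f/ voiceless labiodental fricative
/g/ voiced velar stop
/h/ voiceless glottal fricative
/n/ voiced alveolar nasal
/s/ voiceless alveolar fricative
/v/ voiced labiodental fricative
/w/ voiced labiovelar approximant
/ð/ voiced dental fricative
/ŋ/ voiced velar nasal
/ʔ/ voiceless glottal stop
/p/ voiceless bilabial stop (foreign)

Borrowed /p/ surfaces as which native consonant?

d

/d/ is closest: same manner (stop), place distance 3 (bilabial→alveolar), voicing differs (+1); total 4. Next closest is /f/ at distance 5.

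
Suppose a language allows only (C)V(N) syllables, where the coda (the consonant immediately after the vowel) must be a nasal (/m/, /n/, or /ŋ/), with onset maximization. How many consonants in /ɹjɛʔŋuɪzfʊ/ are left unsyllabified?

Under (C)V(N), the unsyllabifiable consonants are /ɹ/, /ʔ/, /z/ (only a nasal (/m/, /n/, or /ŋ/) is licensed in coda position; onsets are limited to one consonant).

3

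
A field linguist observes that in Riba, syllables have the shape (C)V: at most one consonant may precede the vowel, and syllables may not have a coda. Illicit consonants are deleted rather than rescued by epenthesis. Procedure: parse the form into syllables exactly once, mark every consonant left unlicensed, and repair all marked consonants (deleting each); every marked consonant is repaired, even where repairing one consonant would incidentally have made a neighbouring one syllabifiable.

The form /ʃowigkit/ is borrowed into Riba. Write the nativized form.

ʃowiki

Syllabifying with onset maximization leaves /g/, /t/ stranded (no codas are permitted; onsets are limited to one consonant).
Deletion applies to /g/, /t/.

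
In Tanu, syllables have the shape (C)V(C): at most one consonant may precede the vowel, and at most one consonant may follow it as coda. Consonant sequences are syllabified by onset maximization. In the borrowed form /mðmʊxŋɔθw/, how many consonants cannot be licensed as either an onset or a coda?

3

Under (C)V(C), the unsyllabifiable consonants are /m/, /ð/, /w/ (at most one coda consonant is licensed; onsets are limited to one consonant).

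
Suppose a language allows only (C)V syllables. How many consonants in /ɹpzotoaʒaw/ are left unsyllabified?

Under (C)V, the unsyllabifiable consonants are /ɹ/, /p/, /w/ (no codas are permitted; onsets are limited to one consonant).

3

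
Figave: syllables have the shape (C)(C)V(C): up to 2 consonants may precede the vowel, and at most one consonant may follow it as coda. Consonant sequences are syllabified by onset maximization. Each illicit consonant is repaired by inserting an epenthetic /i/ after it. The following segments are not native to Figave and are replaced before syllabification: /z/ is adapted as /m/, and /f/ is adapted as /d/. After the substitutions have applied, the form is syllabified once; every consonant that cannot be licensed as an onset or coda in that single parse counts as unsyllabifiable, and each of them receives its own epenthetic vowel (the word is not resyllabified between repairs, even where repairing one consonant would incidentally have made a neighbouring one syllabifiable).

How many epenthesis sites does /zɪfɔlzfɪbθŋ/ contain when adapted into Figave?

After substitution the input is /mɪdɔlmdɪbθŋ/.
The unsyllabifiable consonants are /θ/, /ŋ/; each receives one epenthetic vowel.

2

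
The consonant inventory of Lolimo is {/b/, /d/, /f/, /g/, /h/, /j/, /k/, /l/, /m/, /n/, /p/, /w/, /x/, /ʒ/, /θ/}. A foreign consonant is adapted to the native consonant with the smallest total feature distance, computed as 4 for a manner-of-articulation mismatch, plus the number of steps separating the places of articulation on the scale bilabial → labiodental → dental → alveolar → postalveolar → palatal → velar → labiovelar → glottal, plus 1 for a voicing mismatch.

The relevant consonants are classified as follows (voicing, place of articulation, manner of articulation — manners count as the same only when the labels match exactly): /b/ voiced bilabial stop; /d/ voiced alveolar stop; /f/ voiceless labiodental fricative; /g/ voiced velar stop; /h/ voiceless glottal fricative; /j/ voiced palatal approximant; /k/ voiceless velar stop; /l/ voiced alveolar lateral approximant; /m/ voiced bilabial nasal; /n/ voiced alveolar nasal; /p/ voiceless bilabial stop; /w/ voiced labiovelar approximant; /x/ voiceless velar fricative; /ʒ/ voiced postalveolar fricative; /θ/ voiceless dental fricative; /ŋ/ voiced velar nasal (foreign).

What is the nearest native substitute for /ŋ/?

n

/n/ is closest: same manner (nasal), place distance 3 (velar→alveolar), same voicing; total 3. Next closest is /g/ at distance 4.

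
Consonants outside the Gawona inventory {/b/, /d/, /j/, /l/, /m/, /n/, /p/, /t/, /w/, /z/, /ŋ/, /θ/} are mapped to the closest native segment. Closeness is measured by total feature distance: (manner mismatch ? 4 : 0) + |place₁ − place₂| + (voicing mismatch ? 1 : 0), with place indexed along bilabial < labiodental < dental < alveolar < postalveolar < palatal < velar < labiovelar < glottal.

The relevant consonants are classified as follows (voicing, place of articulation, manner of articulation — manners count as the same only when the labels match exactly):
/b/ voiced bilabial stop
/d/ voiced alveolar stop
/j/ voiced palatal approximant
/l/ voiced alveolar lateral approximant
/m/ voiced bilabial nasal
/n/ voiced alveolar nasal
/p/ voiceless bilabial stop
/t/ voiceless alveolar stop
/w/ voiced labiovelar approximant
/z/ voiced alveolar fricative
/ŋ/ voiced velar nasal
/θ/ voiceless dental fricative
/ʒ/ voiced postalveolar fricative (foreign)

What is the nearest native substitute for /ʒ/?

/z/ is closest: same manner (fricative), place distance 1 (postalveolar→alveolar), same voicing; total 1. Next closest is /θ/ at distance 3.

z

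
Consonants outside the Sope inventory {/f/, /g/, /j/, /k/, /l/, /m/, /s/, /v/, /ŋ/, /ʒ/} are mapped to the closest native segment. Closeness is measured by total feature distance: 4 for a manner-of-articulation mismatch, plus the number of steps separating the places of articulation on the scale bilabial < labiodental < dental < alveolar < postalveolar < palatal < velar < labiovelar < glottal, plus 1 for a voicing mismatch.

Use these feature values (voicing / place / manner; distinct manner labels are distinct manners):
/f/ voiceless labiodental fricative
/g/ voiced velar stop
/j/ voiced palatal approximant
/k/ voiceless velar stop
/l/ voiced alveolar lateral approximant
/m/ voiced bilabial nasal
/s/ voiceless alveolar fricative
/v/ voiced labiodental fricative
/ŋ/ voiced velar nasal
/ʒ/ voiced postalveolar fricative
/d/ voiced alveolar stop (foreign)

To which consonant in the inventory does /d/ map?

/g/ is closest: same manner (stop), place distance 3 (alveolar→velar), same voicing; total 3. Next closest is /k/ at distance 4.

g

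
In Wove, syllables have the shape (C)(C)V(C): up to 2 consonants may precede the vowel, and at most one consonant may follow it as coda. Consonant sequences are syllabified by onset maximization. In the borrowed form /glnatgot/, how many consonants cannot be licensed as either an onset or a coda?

1

Under (C)(C)V(C), the unsyllabifiable consonants are /g/ (at most one coda consonant is licensed; onsets may contain at most 2 consonants).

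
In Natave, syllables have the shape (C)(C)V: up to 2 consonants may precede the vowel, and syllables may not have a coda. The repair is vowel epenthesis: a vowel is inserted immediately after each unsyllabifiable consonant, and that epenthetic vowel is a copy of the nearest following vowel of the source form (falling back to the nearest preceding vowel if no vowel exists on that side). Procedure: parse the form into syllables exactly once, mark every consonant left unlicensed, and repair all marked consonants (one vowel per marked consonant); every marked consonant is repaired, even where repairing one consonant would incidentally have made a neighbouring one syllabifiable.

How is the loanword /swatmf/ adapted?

The consonants /t/, /m/, /f/ cannot be parsed into a legal (C)(C)V syllable (no codas are permitted; onsets may contain at most 2 consonants).
Epenthesis after each stranded consonant: /t/ → /ta/, /m/ → /ma/, /f/ → /fa/.

swatamafa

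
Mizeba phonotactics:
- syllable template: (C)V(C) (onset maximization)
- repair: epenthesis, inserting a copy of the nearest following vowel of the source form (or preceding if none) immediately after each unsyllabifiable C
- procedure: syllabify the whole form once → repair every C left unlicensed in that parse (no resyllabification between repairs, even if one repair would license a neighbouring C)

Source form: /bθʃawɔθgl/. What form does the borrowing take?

baθaʃawɔθgɔlɔ

Syllabifying with onset maximization leaves /b/, /θ/, /g/, /l/ stranded (at most one coda consonant is licensed; onsets are limited to one consonant).
Epenthesis after each stranded consonant: /b/ → /ba/, /θ/ → /θa/, /g/ → /gɔ/, /l/ → /lɔ/.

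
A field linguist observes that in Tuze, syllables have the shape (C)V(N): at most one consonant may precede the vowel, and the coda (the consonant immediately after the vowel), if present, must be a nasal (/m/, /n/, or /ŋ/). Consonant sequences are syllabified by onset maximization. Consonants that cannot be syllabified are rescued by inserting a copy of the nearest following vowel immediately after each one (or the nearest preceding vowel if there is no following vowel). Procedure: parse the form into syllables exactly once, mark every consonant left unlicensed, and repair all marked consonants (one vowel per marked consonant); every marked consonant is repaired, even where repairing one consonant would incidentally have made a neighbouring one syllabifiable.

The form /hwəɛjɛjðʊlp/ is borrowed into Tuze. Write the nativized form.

həwəɛjɛjʊðʊlʊpʊ

Under (C)V(N), the unsyllabifiable consonants are /h/, /j/, /l/, /p/ (only a nasal (/m/, /n/, or /ŋ/) is licensed in coda position; onsets are limited to one consonant).
Inserting the epenthetic vowel yields /h/ → /hə/, /j/ → /jʊ/, /l/ → /lʊ/, /p/ → /pʊ/.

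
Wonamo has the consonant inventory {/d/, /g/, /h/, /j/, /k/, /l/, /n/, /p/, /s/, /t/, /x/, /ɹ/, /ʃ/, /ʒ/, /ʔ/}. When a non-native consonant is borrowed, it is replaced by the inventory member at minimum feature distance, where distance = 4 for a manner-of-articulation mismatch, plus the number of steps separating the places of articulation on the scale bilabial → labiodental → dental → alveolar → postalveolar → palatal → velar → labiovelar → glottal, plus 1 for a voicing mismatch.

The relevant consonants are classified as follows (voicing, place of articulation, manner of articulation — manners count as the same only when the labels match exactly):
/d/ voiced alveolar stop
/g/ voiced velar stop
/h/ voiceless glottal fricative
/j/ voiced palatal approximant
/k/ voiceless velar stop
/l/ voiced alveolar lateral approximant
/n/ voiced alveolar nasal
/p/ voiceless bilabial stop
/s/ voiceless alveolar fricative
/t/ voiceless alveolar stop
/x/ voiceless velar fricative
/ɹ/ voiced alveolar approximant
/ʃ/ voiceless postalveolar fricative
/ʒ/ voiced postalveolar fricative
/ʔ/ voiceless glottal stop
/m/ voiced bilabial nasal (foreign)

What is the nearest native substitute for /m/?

n

/n/ is closest: same manner (nasal), place distance 3 (bilabial→alveolar), same voicing; total 3. Next closest is /p/ at distance 5.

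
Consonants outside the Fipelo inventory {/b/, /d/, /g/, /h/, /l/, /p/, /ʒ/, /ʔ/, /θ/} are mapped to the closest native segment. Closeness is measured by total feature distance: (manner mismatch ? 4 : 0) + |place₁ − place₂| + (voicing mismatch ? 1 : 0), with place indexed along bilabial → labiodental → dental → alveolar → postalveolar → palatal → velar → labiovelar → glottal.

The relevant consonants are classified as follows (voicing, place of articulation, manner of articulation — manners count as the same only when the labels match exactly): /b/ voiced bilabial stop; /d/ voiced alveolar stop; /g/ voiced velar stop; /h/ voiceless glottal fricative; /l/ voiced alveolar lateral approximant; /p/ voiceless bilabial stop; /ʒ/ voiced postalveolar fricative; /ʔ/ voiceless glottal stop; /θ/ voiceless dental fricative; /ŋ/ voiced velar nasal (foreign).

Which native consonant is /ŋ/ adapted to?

g

/g/ is closest: manner differs (nasal→stop, +4), place distance 0 (velar→velar), same voicing; total 4. Next closest is /ʒ/ at distance 6.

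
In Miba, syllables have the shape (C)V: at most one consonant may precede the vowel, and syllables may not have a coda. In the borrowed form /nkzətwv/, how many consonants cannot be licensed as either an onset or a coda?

Syllabifying with onset maximization leaves /n/, /k/, /t/, /w/, /v/ stranded (no codas are permitted; onsets are limited to one consonant).

5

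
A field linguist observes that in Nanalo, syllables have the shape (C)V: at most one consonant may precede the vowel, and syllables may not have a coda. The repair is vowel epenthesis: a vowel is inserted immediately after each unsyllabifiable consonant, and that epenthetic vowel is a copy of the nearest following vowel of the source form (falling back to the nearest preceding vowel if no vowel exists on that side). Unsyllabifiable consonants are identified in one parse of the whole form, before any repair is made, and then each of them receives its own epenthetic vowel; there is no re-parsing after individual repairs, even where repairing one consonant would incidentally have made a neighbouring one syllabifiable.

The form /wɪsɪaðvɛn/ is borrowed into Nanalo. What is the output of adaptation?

The consonants /ð/, /n/ cannot be parsed into a legal (C)V syllable (no codas are permitted; onsets are limited to one consonant).
Each unlicensed consonant becomes the onset of a new syllable: /ð/ → /ðɛ/, /n/ → /nɛ/.

wɪsɪaðɛvɛnɛ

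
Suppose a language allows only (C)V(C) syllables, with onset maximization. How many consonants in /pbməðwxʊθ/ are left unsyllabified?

Under (C)V(C), the unsyllabifiable consonants are /p/, /b/, /w/ (at most one coda consonant is licensed; onsets are limited to one consonant).

3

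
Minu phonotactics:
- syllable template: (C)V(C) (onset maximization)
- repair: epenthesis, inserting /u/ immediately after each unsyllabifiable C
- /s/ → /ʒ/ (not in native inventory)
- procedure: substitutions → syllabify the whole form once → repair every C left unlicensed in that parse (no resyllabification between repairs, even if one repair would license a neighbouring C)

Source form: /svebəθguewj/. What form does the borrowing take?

Substitution: /s/ → /ʒ/, giving /ʒvebəθguewj/.
Syllabifying with onset maximization leaves /ʒ/, /j/ stranded (at most one coda consonant is licensed; onsets are limited to one consonant).
Each unlicensed consonant becomes the onset of a new syllable: /ʒ/ → /ʒu/, /j/ → /ju/.

ʒuvebəθguewju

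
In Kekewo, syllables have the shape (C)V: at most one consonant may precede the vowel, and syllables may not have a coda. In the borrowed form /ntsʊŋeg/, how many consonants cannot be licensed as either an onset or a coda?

The consonants /n/, /t/, /g/ cannot be parsed into a legal (C)V syllable (no codas are permitted; onsets are limited to one consonant).

3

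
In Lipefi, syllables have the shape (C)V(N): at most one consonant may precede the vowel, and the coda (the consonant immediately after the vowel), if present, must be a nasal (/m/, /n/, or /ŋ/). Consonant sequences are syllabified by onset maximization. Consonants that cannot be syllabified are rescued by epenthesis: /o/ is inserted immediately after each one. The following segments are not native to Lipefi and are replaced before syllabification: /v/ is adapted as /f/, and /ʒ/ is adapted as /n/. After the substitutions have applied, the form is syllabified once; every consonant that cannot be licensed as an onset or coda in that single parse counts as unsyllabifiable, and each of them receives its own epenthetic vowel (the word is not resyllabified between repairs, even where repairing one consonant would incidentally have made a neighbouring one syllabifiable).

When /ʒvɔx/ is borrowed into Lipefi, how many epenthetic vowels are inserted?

After substitution the input is /nfɔx/.
The unsyllabifiable consonants are /n/, /x/; each receives one epenthetic vowel.

2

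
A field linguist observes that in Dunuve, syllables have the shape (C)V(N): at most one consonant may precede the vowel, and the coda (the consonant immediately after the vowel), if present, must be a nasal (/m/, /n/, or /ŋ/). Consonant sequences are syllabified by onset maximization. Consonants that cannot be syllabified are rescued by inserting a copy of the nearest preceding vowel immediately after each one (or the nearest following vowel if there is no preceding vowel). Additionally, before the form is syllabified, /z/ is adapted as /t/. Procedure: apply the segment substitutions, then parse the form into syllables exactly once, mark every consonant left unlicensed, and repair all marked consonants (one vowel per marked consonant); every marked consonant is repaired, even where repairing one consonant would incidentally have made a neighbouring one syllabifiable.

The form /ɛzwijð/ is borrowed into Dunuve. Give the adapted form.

Substitution: /z/ → /t/, giving /ɛtwijð/.
Syllabifying with onset maximization leaves /t/, /j/, /ð/ stranded (only a nasal (/m/, /n/, or /ŋ/) is licensed in coda position; onsets are limited to one consonant).
Each unlicensed consonant becomes the onset of a new syllable: /t/ → /tɛ/, /j/ → /ji/, /ð/ → /ði/.

ɛtɛwijiði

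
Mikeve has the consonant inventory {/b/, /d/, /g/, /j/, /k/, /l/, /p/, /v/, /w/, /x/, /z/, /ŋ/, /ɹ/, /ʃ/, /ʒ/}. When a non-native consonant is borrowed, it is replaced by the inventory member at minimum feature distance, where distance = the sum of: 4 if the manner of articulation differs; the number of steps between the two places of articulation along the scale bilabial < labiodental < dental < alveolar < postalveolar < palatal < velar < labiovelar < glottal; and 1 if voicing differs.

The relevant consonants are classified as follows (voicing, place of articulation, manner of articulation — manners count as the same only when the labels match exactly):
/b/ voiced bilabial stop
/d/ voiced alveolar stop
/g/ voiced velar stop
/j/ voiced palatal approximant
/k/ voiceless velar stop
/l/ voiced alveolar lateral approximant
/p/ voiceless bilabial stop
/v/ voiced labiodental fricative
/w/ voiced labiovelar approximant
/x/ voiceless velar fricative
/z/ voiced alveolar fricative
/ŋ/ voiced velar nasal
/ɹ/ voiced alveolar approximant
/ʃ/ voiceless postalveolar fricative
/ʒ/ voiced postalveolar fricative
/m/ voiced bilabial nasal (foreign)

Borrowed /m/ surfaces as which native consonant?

b

/b/ is closest: manner differs (nasal→stop, +4), place distance 0 (bilabial→bilabial), same voicing; total 4. Next closest is /p/ at distance 5.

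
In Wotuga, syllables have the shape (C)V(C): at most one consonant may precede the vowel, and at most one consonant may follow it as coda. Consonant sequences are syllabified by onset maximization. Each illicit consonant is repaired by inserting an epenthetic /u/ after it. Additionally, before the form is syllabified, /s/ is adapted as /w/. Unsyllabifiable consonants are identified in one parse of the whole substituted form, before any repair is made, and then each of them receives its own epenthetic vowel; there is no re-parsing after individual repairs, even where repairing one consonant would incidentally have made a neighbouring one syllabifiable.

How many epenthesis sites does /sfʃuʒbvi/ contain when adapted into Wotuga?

After substitution the input is /wfʃuʒbvi/.
The unsyllabifiable consonants are /w/, /f/, /b/; each receives one epenthetic vowel.

3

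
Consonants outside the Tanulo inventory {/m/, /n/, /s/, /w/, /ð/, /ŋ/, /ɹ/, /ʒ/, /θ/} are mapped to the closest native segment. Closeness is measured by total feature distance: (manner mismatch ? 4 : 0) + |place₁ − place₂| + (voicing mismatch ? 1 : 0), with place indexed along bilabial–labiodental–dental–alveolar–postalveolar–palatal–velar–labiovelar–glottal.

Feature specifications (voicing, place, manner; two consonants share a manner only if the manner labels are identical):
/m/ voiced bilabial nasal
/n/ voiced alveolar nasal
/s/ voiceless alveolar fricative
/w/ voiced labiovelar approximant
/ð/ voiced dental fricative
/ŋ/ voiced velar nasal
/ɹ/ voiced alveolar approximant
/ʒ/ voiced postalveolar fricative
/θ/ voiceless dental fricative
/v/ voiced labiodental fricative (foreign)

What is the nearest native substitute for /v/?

/ð/ is closest: same manner (fricative), place distance 1 (labiodental→dental), same voicing; total 1. Next closest is /θ/ at distance 2.

ð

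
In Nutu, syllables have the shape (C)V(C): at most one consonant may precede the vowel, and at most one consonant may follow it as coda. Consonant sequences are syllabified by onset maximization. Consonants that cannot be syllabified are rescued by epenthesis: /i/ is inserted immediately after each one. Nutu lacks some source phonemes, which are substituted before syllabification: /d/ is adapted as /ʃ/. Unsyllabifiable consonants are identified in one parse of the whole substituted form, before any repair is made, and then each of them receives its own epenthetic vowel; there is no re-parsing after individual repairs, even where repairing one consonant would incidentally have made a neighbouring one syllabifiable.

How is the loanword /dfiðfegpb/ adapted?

ʃifiðfegpibi

Substitution: /d/ → /ʃ/, giving /ʃfiðfegpb/.
Syllabifying with onset maximization leaves /ʃ/, /p/, /b/ stranded (at most one coda consonant is licensed; onsets are limited to one consonant).
Epenthesis after each stranded consonant: /ʃ/ → /ʃi/, /p/ → /pi/, /b/ → /bi/.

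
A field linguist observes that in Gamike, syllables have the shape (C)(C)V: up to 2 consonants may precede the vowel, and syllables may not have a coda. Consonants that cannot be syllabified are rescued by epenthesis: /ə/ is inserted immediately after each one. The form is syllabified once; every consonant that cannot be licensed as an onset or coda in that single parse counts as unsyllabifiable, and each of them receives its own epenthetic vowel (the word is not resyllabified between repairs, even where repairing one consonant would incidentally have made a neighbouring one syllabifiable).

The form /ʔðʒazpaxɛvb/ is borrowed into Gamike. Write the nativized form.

ʔəðʒazpaxɛvəbə

The consonants /ʔ/, /v/, /b/ cannot be parsed into a legal (C)(C)V syllable (no codas are permitted; onsets may contain at most 2 consonants).
Epenthesis after each stranded consonant: /ʔ/ → /ʔə/, /v/ → /və/, /b/ → /bə/.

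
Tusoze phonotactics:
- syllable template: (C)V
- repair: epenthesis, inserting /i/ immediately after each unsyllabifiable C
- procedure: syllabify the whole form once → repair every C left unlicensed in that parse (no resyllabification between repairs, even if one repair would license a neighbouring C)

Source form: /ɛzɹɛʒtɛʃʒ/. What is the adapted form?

ɛziɹɛʒitɛʃiʒi

Syllabifying with onset maximization leaves /z/, /ʒ/, /ʃ/, /ʒ/ stranded (no codas are permitted; onsets are limited to one consonant).
Each unlicensed consonant becomes the onset of a new syllable: /z/ → /zi/, /ʒ/ → /ʒi/, /ʃ/ → /ʃi/, /ʒ/ → /ʒi/.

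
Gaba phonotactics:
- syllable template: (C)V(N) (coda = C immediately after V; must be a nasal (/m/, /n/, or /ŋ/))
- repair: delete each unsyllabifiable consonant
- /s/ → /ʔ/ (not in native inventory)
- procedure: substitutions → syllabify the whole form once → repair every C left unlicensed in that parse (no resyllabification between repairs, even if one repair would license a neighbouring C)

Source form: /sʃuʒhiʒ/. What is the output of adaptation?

ʃuhi

Substitution: /s/ → /ʔ/, giving /ʔʃuʒhiʒ/.
The consonants /ʔ/, /ʒ/, /ʒ/ cannot be parsed into a legal (C)V(N) syllable (only a nasal (/m/, /n/, or /ŋ/) is licensed in coda position; onsets are limited to one consonant).
Deletion applies to /ʔ/, /ʒ/, /ʒ/.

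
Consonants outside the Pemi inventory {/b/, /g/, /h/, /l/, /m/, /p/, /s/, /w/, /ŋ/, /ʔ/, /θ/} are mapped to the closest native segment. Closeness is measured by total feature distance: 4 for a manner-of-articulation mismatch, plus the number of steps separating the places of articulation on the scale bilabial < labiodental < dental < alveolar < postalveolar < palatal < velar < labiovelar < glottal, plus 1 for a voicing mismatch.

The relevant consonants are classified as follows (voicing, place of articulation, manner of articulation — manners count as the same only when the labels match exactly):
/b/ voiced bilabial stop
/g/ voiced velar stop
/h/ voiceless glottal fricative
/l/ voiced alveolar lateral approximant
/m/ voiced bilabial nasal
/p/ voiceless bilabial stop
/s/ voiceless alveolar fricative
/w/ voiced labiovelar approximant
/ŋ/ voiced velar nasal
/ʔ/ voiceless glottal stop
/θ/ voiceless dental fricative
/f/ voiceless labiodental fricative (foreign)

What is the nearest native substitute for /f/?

θ

/θ/ is closest: same manner (fricative), place distance 1 (labiodental→dental), same voicing; total 1. Next closest is /s/ at distance 2.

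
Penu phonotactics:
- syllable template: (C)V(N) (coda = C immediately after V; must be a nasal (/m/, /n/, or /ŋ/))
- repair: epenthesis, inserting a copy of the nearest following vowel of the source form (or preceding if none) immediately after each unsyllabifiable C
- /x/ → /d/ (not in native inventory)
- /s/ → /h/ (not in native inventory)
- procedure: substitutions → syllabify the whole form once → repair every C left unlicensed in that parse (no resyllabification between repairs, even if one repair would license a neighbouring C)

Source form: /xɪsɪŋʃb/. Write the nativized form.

dɪhɪŋʃɪbɪ

Substitution: /x/ → /d/, /s/ → /h/, giving /dɪhɪŋʃb/.
Under (C)V(N), the unsyllabifiable consonants are /ʃ/, /b/ (only a nasal (/m/, /n/, or /ŋ/) is licensed in coda position; onsets are limited to one consonant).
Inserting the epenthetic vowel yields /ʃ/ → /ʃɪ/, /b/ → /bɪ/.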